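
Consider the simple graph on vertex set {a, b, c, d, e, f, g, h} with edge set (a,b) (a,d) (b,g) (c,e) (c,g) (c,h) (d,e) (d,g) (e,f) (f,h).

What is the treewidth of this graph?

2

A width-2 tree decomposition is:
Bags: B1 = {a, b, g}  B2 = {a, d, g}  B3 = {c, d, g}  B4 = {c, d, e}  B5 = {c, e, h}  B6 = {e, f, h}
Tree: B1–B2, B2–B3, B3–B4, B4–B5, B5–B6
The largest bag has 3 vertices, giving width 2; this decomposition certifies tw(G) ≤ 2. For the lower bound, G contains the cycle b–a–d–g–b, so G is not a forest; only forests have treewidth ≤ 1, hence tw(G) ≥ 2. Hence tw(G) = 2 exactly.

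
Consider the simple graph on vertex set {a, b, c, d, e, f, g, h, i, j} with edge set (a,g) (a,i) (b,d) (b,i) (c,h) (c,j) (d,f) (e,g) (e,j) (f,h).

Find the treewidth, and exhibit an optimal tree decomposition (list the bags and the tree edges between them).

Treewidth 2.
One optimal decomposition is:
Bags: B1 = {b, d, i}  B2 = {a, d, i}  B3 = {a, d, g}  B4 = {d, e, g}  B5 = {d, e, j}  B6 = {c, d, j}  B7 = {c, d, h}  B8 = {d, f, h}
Tree: B1–B2, B2–B3, B3–B4, B4–B5, B5–B6, B6–B7, B7–B8

Every bag has size at most 3, so the width is 3 − 1 = 2 and tw(G) ≤ 2. The edges d–b–i–a–g–e–j–c–h–f–d form a cycle, so G is not a tree and its treewidth is at least 2. The upper and lower bounds meet at 2, so that is the treewidth.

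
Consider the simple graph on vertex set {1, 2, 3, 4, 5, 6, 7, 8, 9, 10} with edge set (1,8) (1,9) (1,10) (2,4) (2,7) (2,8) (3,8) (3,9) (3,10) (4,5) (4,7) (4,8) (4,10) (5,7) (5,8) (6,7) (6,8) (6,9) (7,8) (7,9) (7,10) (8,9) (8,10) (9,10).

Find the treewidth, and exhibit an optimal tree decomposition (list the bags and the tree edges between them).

Each bag holds 4 vertices, so the decomposition has width 3, which upper-bounds the treewidth. Conversely, {1, 8, 9, 10} is a clique of size 4, and the vertices of any clique must share a bag in every tree decomposition; so some bag has ≥ 4 vertices and tw(G) ≥ 3. Hence tw(G) = 3 exactly.

Treewidth 3.
Bags: B1 = {7, 8, 9, 10}  B2 = {1, 8, 9, 10}  B3 = {6, 7, 8, 9}  B4 = {4, 7, 8, 10}  B5 = {4, 5, 7, 8}  B6 = {3, 8, 9, 10}  B7 = {2, 4, 7, 8}
Tree: B1–B2, B1–B3, B1–B4, B4–B5, B2–B6, B4–B7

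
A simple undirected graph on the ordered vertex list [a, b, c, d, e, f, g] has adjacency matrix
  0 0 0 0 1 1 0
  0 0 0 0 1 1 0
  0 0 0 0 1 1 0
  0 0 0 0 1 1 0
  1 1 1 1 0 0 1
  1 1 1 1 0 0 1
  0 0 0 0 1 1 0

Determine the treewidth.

A width-2 tree decomposition is:
Bags: B1 = {b, e, f}  B2 = {d, e, f}  B3 = {c, e, f}  B4 = {e, f, g}  B5 = {a, e, f}
Tree: B1–B2, B2–B3, B3–B4, B4–B5
The largest bag has 3 vertices, giving width 2; this decomposition certifies tw(G) ≤ 2. For the lower bound, G contains the cycle e–b–f–d–e, so G is not a forest; only forests have treewidth ≤ 1, hence tw(G) ≥ 2. Combining the bounds, tw(G) = 2.

2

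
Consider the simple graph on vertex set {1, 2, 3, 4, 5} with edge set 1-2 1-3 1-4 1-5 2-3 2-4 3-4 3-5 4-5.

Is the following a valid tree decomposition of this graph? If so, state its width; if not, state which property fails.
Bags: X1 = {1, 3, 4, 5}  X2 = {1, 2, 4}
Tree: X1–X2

A tree decomposition must satisfy three properties: every vertex lies in some bag; for every edge, both endpoints lie together in some bag; and for every vertex, the bags containing it form a connected subtree. Here edge (3,2) lies in no bag, so the decomposition is invalid.

No — edge (3,2) lies in no bag.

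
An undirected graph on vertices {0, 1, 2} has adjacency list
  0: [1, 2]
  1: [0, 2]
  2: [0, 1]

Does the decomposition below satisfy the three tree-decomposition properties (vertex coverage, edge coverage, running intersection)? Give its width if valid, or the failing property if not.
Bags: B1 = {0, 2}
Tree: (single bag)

A tree decomposition must satisfy three properties: every vertex lies in some bag; for every edge, both endpoints lie together in some bag; and for every vertex, the bags containing it form a connected subtree. Here vertex 1 appears in no bag, so the decomposition is invalid.

No — vertex 1 appears in no bag.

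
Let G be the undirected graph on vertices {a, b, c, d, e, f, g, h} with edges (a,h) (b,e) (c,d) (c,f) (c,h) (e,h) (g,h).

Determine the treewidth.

1

A width-1 tree decomposition is:
Bags: B1 = {e, h}  B2 = {c, h}  B3 = {b, e}  B4 = {g, h}  B5 = {c, d}  B6 = {c, f}  B7 = {a, h}
Tree: B1–B2, B1–B3, B1–B4, B2–B5, B2–B6, B1–B7
Every bag has size at most 2, so the width is 2 − 1 = 1 and tw(G) ≤ 1. Since G has at least one edge (e.g. e–h), it is not an edgeless graph, so tw(G) ≥ 1. The upper and lower bounds meet at 1, so that is the treewidth.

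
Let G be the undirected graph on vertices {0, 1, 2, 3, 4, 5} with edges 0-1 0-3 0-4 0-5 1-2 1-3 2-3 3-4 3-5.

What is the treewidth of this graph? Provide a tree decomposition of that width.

Treewidth 2.
One optimal decomposition is:
Bags: B1 = {0, 1, 3}  B2 = {0, 3, 5}  B3 = {0, 3, 4}  B4 = {1, 2, 3}
Tree: B1–B2, B2–B3, B1–B4

Each bag holds 3 vertices, so the decomposition has width 2, which upper-bounds the treewidth. On the other hand G contains the 3-clique {0, 1, 3}. A clique must lie in a single bag of any decomposition, so no decomposition can have width below 2. Hence tw(G) = 2 exactly.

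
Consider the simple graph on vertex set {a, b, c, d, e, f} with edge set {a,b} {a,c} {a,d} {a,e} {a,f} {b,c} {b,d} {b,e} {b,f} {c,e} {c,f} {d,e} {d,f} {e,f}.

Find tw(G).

4

A width-4 tree decomposition is:
Bags: B1 = {a, b, d, e, f}  B2 = {a, b, c, e, f}
Tree: B1–B2
Every bag has size at most 5, so the width is 5 − 1 = 4 and tw(G) ≤ 4. On the other hand G contains the 5-clique {a, b, d, e, f}. A clique must lie in a single bag of any decomposition, so no decomposition can have width below 4. Therefore the treewidth is 4.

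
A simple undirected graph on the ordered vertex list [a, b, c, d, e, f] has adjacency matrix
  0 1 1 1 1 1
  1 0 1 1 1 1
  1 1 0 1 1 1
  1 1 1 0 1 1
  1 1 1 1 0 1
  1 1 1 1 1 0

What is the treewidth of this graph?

A width-5 tree decomposition is:
Bags: B1 = {a, b, c, d, e, f}
Tree: (single bag)
With just one bag of size 6, the width is 6 − 1 = 5, so tw(G) ≤ 5. Conversely, {a, b, c, d, e, f} is a clique of size 6, and the vertices of any clique must share a bag in every tree decomposition; so some bag has ≥ 6 vertices and tw(G) ≥ 5. Combining the bounds, tw(G) = 5.

5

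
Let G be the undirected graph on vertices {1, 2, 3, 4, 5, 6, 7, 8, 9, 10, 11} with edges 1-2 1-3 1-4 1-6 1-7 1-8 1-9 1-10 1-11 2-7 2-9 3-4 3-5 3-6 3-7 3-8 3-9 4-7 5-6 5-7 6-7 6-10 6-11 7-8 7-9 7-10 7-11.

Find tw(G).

3

A width-3 tree decomposition is:
Bags: B1 = {1, 3, 7, 9}  B2 = {1, 3, 7, 8}  B3 = {1, 3, 6, 7}  B4 = {1, 6, 7, 11}  B5 = {1, 6, 7, 10}  B6 = {3, 5, 6, 7}  B7 = {1, 3, 4, 7}  B8 = {1, 2, 7, 9}
Tree: B1–B2, B2–B3, B3–B4, B4–B5, B3–B6, B1–B7, B1–B8
The largest bag has 4 vertices, giving width 3; this decomposition certifies tw(G) ≤ 3. On the other hand G contains the 4-clique {1, 6, 7, 10}. A clique must lie in a single bag of any decomposition, so no decomposition can have width below 3. The upper and lower bounds meet at 3, so that is the treewidth.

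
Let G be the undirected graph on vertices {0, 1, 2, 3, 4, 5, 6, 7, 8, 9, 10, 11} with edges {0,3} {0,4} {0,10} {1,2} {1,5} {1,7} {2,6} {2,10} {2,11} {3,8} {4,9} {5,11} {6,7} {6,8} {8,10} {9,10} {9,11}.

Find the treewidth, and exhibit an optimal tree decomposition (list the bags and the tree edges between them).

Each bag holds 4 vertices, so the decomposition has width 3, which upper-bounds the treewidth. For the lower bound: the 4 vertex sets {0,3,4}, {8}, {10}, {2,6,9,11} are disjoint, each induces a connected subgraph, and every pair is joined by at least one edge of G. Contracting each set to a single vertex therefore yields K_{4} as a minor, and since treewidth is minor-monotone, tw(G) ≥ tw(K_{4}) = 3. Therefore the treewidth is 3.

Treewidth 3.
One such decomposition:
Bags: B1 = {0, 3, 4, 8}  B2 = {0, 4, 8, 10}  B3 = {4, 8, 9, 10}  B4 = {6, 8, 9, 10}  B5 = {2, 6, 9, 10}  B6 = {2, 6, 9, 11}  B7 = {2, 6, 7, 11}  B8 = {1, 2, 7, 11}  B9 = {1, 5, 7, 11}
Tree: B1–B2, B2–B3, B3–B4, B4–B5, B5–B6, B6–B7, B7–B8, B8–B9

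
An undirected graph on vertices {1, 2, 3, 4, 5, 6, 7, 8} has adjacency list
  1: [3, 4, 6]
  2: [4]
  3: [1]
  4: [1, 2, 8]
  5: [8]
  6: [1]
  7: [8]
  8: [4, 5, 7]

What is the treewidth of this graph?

1

A width-1 tree decomposition is:
Bags: B1 = {4, 8}  B2 = {1, 4}  B3 = {1, 6}  B4 = {2, 4}  B5 = {5, 8}  B6 = {7, 8}  B7 = {1, 3}
Tree: B1–B2, B2–B3, B1–B4, B1–B5, B1–B6, B3–B7
Each bag holds 2 vertices, so the decomposition has width 1, which upper-bounds the treewidth. Any graph with an edge has treewidth ≥ 1, and G has the edge 8–4. Combining the bounds, tw(G) = 1.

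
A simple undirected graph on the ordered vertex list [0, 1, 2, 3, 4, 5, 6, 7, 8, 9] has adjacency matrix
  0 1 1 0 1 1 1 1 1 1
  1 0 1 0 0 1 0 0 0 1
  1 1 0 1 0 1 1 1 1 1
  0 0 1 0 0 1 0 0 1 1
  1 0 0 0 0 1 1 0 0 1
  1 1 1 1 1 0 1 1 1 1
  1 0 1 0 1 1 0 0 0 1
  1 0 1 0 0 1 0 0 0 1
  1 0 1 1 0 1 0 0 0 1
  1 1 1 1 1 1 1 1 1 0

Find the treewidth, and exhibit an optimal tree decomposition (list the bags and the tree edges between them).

Treewidth 4.
One such decomposition:
Bags: B1 = {0, 2, 5, 7, 9}  B2 = {0, 2, 5, 8, 9}  B3 = {0, 2, 5, 6, 9}  B4 = {2, 3, 5, 8, 9}  B5 = {0, 4, 5, 6, 9}  B6 = {0, 1, 2, 5, 9}
Tree: B1–B2, B1–B3, B2–B4, B3–B5, B2–B6

The largest bag has 5 vertices, giving width 4; this decomposition certifies tw(G) ≤ 4. Conversely, {0, 2, 5, 8, 9} is a clique of size 5, and the vertices of any clique must share a bag in every tree decomposition; so some bag has ≥ 5 vertices and tw(G) ≥ 4. Therefore the treewidth is 4.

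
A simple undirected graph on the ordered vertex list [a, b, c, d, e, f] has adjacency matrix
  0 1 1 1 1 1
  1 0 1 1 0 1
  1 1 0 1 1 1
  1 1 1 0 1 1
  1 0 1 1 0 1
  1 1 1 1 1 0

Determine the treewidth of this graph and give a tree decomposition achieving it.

Treewidth 4.
One such decomposition:
Bags: B1 = {a, b, c, d, f}  B2 = {a, c, d, e, f}
Tree: B1–B2

Every bag has size at most 5, so the width is 5 − 1 = 4 and tw(G) ≤ 4. On the other hand G contains the 5-clique {a, c, d, e, f}. A clique must lie in a single bag of any decomposition, so no decomposition can have width below 4. The upper and lower bounds meet at 4, so that is the treewidth.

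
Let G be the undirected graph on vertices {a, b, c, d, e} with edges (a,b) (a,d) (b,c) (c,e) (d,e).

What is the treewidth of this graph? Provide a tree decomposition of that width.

The largest bag has 3 vertices, giving width 2; this decomposition certifies tw(G) ≤ 2. Since a–b–c–e–d–a is a cycle in G, G is not acyclic. Forests are exactly the graphs of treewidth ≤ 1, so tw(G) ≥ 2. Hence tw(G) = 2 exactly.

Treewidth 2.
One such decomposition:
Bags: B1 = {a, b, c}  B2 = {a, c, e}  B3 = {a, d, e}
Tree: B1–B2, B2–B3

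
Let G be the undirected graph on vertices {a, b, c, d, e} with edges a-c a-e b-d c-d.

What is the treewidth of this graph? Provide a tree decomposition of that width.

Each bag holds 2 vertices, so the decomposition has width 1, which upper-bounds the treewidth. Any graph with an edge has treewidth ≥ 1, and G has the edge d–c. The upper and lower bounds meet at 1, so that is the treewidth.

Treewidth 1.
One optimal decomposition is:
Bags: B1 = {c, d}  B2 = {a, c}  B3 = {a, e}  B4 = {b, d}
Tree: B1–B2, B2–B3, B1–B4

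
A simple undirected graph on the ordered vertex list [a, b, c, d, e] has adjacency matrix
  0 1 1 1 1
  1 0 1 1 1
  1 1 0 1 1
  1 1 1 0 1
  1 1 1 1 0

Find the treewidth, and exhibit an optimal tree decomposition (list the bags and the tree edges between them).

A single bag containing all 5 vertices is trivially a valid decomposition of width 4. Conversely, {a, b, c, d, e} is a clique of size 5, and the vertices of any clique must share a bag in every tree decomposition; so some bag has ≥ 5 vertices and tw(G) ≥ 4. Therefore the treewidth is 4.

Treewidth 4.
One such decomposition:
Bags: B1 = {a, b, c, d, e}
Tree: (single bag)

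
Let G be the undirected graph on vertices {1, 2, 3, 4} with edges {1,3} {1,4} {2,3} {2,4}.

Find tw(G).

2

A width-2 tree decomposition is:
Bags: B1 = {1, 2, 4}  B2 = {1, 2, 3}
Tree: B1–B2
Every bag has size at most 3, so the width is 3 − 1 = 2 and tw(G) ≤ 2. For the lower bound, G contains the cycle 1–4–2–3–1, so G is not a forest; only forests have treewidth ≤ 1, hence tw(G) ≥ 2. Combining the bounds, tw(G) = 2.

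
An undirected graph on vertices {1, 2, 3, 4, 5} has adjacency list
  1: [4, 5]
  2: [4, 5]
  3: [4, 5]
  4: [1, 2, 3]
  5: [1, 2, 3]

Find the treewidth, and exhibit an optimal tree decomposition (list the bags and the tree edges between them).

Each bag holds 3 vertices, so the decomposition has width 2, which upper-bounds the treewidth. For the lower bound, G contains the cycle 3–4–1–5–3, so G is not a forest; only forests have treewidth ≤ 1, hence tw(G) ≥ 2. The upper and lower bounds meet at 2, so that is the treewidth.

Treewidth 2.
One optimal decomposition is:
Bags: B1 = {3, 4, 5}  B2 = {1, 4, 5}  B3 = {2, 4, 5}
Tree: B1–B2, B2–B3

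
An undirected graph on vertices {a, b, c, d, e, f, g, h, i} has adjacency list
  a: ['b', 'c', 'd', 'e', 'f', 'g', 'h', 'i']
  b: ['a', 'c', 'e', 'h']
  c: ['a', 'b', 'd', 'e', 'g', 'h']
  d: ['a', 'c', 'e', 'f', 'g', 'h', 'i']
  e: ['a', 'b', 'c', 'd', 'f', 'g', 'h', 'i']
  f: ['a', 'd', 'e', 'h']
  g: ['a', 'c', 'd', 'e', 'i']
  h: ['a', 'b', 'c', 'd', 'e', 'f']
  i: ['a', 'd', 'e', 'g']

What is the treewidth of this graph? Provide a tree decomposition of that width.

Every bag has size at most 5, so the width is 5 − 1 = 4 and tw(G) ≤ 4. For the lower bound, the 5 vertices {a, c, d, e, g} are pairwise adjacent, and any tree decomposition puts a clique entirely inside one bag — forcing width ≥ 4. Combining the bounds, tw(G) = 4.

Treewidth 4.
One optimal decomposition is:
Bags: B1 = {a, b, c, e, h}  B2 = {a, c, d, e, h}  B3 = {a, c, d, e, g}  B4 = {a, d, e, g, i}  B5 = {a, d, e, f, h}
Tree: B1–B2, B2–B3, B3–B4, B2–B5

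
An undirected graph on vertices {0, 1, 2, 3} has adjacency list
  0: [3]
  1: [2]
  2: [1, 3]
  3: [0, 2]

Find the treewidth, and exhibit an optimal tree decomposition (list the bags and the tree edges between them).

The largest bag has 2 vertices, giving width 1; this decomposition certifies tw(G) ≤ 1. Any graph with an edge has treewidth ≥ 1, and G has the edge 2–1. The upper and lower bounds meet at 1, so that is the treewidth.

Treewidth 1.
Bags: B1 = {1, 2}  B2 = {2, 3}  B3 = {0, 3}
Tree: B1–B2, B2–B3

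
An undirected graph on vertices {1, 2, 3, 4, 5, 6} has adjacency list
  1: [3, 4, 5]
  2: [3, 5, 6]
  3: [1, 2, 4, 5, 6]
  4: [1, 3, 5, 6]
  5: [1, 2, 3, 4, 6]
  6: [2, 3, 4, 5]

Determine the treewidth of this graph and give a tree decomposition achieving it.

Treewidth 3.
One such decomposition:
Bags: B1 = {2, 3, 5, 6}  B2 = {3, 4, 5, 6}  B3 = {1, 3, 4, 5}
Tree: B1–B2, B2–B3

Every bag has size at most 4, so the width is 4 − 1 = 3 and tw(G) ≤ 3. On the other hand G contains the 4-clique {2, 3, 5, 6}. A clique must lie in a single bag of any decomposition, so no decomposition can have width below 3. The upper and lower bounds meet at 3, so that is the treewidth.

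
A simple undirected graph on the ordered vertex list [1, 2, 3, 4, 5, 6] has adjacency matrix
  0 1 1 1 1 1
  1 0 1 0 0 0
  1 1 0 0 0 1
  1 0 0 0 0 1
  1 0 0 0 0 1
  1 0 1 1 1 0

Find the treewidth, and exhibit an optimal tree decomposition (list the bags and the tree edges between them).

Treewidth 2.
One such decomposition:
Bags: B1 = {1, 3, 6}  B2 = {1, 2, 3}  B3 = {1, 4, 6}  B4 = {1, 5, 6}
Tree: B1–B2, B1–B3, B1–B4

Every bag has size at most 3, so the width is 3 − 1 = 2 and tw(G) ≤ 2. Conversely, {1, 2, 3} is a clique of size 3, and the vertices of any clique must share a bag in every tree decomposition; so some bag has ≥ 3 vertices and tw(G) ≥ 2. Therefore the treewidth is 2.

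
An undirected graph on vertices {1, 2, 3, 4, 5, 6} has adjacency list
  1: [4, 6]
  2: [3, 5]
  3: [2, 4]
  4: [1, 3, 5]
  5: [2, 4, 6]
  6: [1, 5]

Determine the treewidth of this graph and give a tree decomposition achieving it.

The largest bag has 3 vertices, giving width 2; this decomposition certifies tw(G) ≤ 2. The edges 1–6–5–4–1 form a cycle, so G is not a tree and its treewidth is at least 2. The upper and lower bounds meet at 2, so that is the treewidth.

Treewidth 2.
One such decomposition:
Bags: B1 = {1, 4, 6}  B2 = {4, 5, 6}  B3 = {3, 4, 5}  B4 = {2, 3, 5}
Tree: B1–B2, B2–B3, B3–B4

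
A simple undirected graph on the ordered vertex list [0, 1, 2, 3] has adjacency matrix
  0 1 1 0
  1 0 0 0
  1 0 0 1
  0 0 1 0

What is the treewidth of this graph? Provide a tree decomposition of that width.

Each bag holds 2 vertices, so the decomposition has width 1, which upper-bounds the treewidth. Since G has at least one edge (e.g. 3–2), it is not an edgeless graph, so tw(G) ≥ 1. Therefore the treewidth is 1.

Treewidth 1.
One optimal decomposition is:
Bags: B1 = {2, 3}  B2 = {0, 2}  B3 = {0, 1}
Tree: B1–B2, B2–B3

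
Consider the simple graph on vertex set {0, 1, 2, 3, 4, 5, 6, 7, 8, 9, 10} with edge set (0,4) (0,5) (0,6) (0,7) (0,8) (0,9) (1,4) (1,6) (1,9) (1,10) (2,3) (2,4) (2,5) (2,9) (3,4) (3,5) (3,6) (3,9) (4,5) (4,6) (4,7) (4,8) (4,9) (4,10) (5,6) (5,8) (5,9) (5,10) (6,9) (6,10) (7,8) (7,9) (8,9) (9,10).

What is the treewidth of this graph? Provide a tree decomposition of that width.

Every bag has size at most 5, so the width is 5 − 1 = 4 and tw(G) ≤ 4. Conversely, {1, 4, 6, 9, 10} is a clique of size 5, and the vertices of any clique must share a bag in every tree decomposition; so some bag has ≥ 5 vertices and tw(G) ≥ 4. Hence tw(G) = 4 exactly.

Treewidth 4.
One optimal decomposition is:
Bags: B1 = {0, 4, 5, 6, 9}  B2 = {0, 4, 5, 8, 9}  B3 = {4, 5, 6, 9, 10}  B4 = {1, 4, 6, 9, 10}  B5 = {0, 4, 7, 8, 9}  B6 = {3, 4, 5, 6, 9}  B7 = {2, 3, 4, 5, 9}
Tree: B1–B2, B1–B3, B3–B4, B2–B5, B3–B6, B6–B7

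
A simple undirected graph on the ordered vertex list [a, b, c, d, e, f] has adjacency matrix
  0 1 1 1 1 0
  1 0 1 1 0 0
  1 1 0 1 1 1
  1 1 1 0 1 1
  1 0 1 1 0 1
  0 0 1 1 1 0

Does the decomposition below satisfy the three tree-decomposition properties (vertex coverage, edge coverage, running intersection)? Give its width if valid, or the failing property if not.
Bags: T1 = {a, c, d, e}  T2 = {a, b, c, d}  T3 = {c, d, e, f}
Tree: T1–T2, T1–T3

Every vertex of G appears in some bag (union = {a, b, c, d, e, f}); every edge is covered by a bag; and for each vertex v the set of bags containing v is connected in the bag tree. The decomposition is therefore valid. The largest bag has 4 vertices, so the width is 3.

Yes; width 3.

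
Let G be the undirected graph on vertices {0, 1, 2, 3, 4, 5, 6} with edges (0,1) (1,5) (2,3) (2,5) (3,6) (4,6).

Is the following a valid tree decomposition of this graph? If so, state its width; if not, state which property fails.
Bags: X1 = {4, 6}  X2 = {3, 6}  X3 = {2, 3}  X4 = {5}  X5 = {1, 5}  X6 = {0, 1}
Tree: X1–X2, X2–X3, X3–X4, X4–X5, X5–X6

A tree decomposition must satisfy three properties: every vertex lies in some bag; for every edge, both endpoints lie together in some bag; and for every vertex, the bags containing it form a connected subtree. Here edge (2,5) lies in no bag, so the decomposition is invalid.

No — edge (2,5) lies in no bag.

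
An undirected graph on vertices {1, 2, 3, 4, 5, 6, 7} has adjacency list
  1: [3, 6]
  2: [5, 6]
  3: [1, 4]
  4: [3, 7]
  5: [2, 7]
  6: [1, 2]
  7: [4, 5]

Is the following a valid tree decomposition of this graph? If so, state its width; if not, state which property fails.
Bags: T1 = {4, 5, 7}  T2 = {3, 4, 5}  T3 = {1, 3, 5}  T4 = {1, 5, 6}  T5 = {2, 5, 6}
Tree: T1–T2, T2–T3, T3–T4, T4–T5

Yes; width 2.

Checking the three conditions: (i) the bags cover all of {1, 2, 3, 4, 5, 6, 7}; (ii) for each edge, some bag contains both endpoints; (iii) the bags containing any fixed vertex form a subtree. All hold, so the decomposition is valid with width 3 − 1 = 2.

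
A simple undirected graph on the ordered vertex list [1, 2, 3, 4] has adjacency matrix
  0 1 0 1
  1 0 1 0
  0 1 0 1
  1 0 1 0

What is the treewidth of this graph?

A width-2 tree decomposition is:
Bags: B1 = {1, 3, 4}  B2 = {1, 2, 3}
Tree: B1–B2
Every bag has size at most 3, so the width is 3 − 1 = 2 and tw(G) ≤ 2. The edges 1–4–3–2–1 form a cycle, so G is not a tree and its treewidth is at least 2. The upper and lower bounds meet at 2, so that is the treewidth.

2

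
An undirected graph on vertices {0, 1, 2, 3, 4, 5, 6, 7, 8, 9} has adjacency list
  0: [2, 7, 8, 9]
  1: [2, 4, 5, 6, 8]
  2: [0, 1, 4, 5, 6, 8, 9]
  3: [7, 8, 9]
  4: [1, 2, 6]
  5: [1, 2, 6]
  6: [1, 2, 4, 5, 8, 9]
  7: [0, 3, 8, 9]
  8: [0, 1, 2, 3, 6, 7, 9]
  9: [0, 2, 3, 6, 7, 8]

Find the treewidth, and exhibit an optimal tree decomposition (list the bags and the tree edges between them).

Treewidth 3.
One optimal decomposition is:
Bags: B1 = {0, 7, 8, 9}  B2 = {0, 2, 8, 9}  B3 = {3, 7, 8, 9}  B4 = {2, 6, 8, 9}  B5 = {1, 2, 6, 8}  B6 = {1, 2, 5, 6}  B7 = {1, 2, 4, 6}
Tree: B1–B2, B1–B3, B2–B4, B4–B5, B5–B6, B5–B7

The largest bag has 4 vertices, giving width 3; this decomposition certifies tw(G) ≤ 3. On the other hand G contains the 4-clique {0, 2, 8, 9}. A clique must lie in a single bag of any decomposition, so no decomposition can have width below 3. Therefore the treewidth is 3.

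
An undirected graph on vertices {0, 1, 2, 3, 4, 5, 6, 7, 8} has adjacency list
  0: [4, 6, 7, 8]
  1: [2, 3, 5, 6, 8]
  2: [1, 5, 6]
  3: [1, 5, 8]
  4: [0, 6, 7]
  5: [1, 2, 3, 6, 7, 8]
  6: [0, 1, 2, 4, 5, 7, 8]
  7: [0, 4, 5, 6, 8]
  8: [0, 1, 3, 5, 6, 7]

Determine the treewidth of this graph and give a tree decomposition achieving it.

Treewidth 3.
One optimal decomposition is:
Bags: B1 = {1, 5, 6, 8}  B2 = {1, 3, 5, 8}  B3 = {5, 6, 7, 8}  B4 = {1, 2, 5, 6}  B5 = {0, 6, 7, 8}  B6 = {0, 4, 6, 7}
Tree: B1–B2, B1–B3, B1–B4, B3–B5, B5–B6

The largest bag has 4 vertices, giving width 3; this decomposition certifies tw(G) ≤ 3. Conversely, {1, 3, 5, 8} is a clique of size 4, and the vertices of any clique must share a bag in every tree decomposition; so some bag has ≥ 4 vertices and tw(G) ≥ 3. Therefore the treewidth is 3.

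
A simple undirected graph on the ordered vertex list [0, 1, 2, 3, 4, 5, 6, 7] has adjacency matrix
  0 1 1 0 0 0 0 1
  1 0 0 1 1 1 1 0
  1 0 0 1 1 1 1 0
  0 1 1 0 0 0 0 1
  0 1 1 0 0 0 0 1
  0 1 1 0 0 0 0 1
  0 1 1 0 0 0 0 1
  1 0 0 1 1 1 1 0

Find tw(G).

3

A width-3 tree decomposition is:
Bags: B1 = {1, 2, 3, 7}  B2 = {1, 2, 6, 7}  B3 = {0, 1, 2, 7}  B4 = {1, 2, 4, 7}  B5 = {1, 2, 5, 7}
Tree: B1–B2, B2–B3, B3–B4, B4–B5
Each bag holds 4 vertices, so the decomposition has width 3, which upper-bounds the treewidth. For the lower bound: the 4 vertex sets {2,3}, {6,7}, {1}, {0} are disjoint, each induces a connected subgraph, and every pair is joined by at least one edge of G. Contracting each set to a single vertex therefore yields K_{4} as a minor, and since treewidth is minor-monotone, tw(G) ≥ tw(K_{4}) = 3. Therefore the treewidth is 3.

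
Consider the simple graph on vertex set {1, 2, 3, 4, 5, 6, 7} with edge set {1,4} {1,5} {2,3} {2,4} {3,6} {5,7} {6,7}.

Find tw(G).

2

A width-2 tree decomposition is:
Bags: B1 = {1, 5, 7}  B2 = {1, 4, 7}  B3 = {2, 4, 7}  B4 = {2, 3, 7}  B5 = {3, 6, 7}
Tree: B1–B2, B2–B3, B3–B4, B4–B5
The largest bag has 3 vertices, giving width 2; this decomposition certifies tw(G) ≤ 2. For the lower bound, G contains the cycle 7–5–1–4–2–3–6–7, so G is not a forest; only forests have treewidth ≤ 1, hence tw(G) ≥ 2. Hence tw(G) = 2 exactly.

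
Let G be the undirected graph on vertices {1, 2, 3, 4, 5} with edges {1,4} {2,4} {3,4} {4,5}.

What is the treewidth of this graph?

1

A width-1 tree decomposition is:
Bags: B1 = {3, 4}  B2 = {4, 5}  B3 = {2, 4}  B4 = {1, 4}
Tree: B1–B2, B1–B3, B2–B4
The largest bag has 2 vertices, giving width 1; this decomposition certifies tw(G) ≤ 1. Since G has at least one edge (e.g. 4–3), it is not an edgeless graph, so tw(G) ≥ 1. Combining the bounds, tw(G) = 1.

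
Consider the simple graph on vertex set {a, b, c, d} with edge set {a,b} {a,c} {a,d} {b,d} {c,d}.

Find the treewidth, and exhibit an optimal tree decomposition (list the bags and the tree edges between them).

Each bag holds 3 vertices, so the decomposition has width 2, which upper-bounds the treewidth. For the lower bound, the 3 vertices {a, c, d} are pairwise adjacent, and any tree decomposition puts a clique entirely inside one bag — forcing width ≥ 2. Combining the bounds, tw(G) = 2.

Treewidth 2.
Bags: B1 = {a, c, d}  B2 = {a, b, d}
Tree: B1–B2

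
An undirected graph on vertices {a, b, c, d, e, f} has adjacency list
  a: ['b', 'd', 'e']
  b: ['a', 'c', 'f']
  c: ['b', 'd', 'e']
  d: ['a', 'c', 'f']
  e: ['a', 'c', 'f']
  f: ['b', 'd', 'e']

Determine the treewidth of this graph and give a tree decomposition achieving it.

Each bag holds 4 vertices, so the decomposition has width 3, which upper-bounds the treewidth. For the lower bound: the 4 vertex sets {d,f}, {a,b}, {e}, {c} are disjoint, each induces a connected subgraph, and every pair is joined by at least one edge of G. Contracting each set to a single vertex therefore yields K_{4} as a minor, and since treewidth is minor-monotone, tw(G) ≥ tw(K_{4}) = 3. Therefore the treewidth is 3.

Treewidth 3.
Bags: B1 = {b, d, e, f}  B2 = {a, b, d, e}  B3 = {b, c, d, e}
Tree: B1–B2, B2–B3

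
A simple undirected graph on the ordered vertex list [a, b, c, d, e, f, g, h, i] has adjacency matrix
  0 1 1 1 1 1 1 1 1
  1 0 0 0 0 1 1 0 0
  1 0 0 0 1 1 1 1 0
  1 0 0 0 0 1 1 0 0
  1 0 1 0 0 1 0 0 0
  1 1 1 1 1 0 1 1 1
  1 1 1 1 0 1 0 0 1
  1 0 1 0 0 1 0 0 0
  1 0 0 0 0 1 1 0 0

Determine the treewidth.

3

A width-3 tree decomposition is:
Bags: B1 = {a, d, f, g}  B2 = {a, c, f, g}  B3 = {a, b, f, g}  B4 = {a, f, g, i}  B5 = {a, c, f, h}  B6 = {a, c, e, f}
Tree: B1–B2, B2–B3, B3–B4, B2–B5, B2–B6
Each bag holds 4 vertices, so the decomposition has width 3, which upper-bounds the treewidth. For the lower bound, the 4 vertices {a, d, f, g} are pairwise adjacent, and any tree decomposition puts a clique entirely inside one bag — forcing width ≥ 3. Hence tw(G) = 3 exactly.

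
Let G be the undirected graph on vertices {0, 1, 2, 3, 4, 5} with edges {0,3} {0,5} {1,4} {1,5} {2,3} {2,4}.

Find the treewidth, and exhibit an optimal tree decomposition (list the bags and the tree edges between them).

Every bag has size at most 3, so the width is 3 − 1 = 2 and tw(G) ≤ 2. Since 2–4–1–5–0–3–2 is a cycle in G, G is not acyclic. Forests are exactly the graphs of treewidth ≤ 1, so tw(G) ≥ 2. The upper and lower bounds meet at 2, so that is the treewidth.

Treewidth 2.
One optimal decomposition is:
Bags: B1 = {1, 2, 4}  B2 = {1, 2, 5}  B3 = {0, 2, 5}  B4 = {0, 2, 3}
Tree: B1–B2, B2–B3, B3–B4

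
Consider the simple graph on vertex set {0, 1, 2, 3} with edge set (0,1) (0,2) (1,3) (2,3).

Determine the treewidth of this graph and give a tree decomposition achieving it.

Treewidth 2.
One such decomposition:
Bags: B1 = {0, 2, 3}  B2 = {0, 1, 3}
Tree: B1–B2

Each bag holds 3 vertices, so the decomposition has width 2, which upper-bounds the treewidth. Since 3–2–0–1–3 is a cycle in G, G is not acyclic. Forests are exactly the graphs of treewidth ≤ 1, so tw(G) ≥ 2. The upper and lower bounds meet at 2, so that is the treewidth.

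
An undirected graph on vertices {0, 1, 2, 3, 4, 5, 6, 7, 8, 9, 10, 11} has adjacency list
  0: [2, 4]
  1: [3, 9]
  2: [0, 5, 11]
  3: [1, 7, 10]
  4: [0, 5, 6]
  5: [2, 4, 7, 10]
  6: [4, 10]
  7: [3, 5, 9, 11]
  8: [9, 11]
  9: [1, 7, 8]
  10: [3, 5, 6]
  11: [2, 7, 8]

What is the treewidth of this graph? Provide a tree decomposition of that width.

Treewidth 3.
One optimal decomposition is:
Bags: B1 = {1, 8, 9, 11}  B2 = {1, 7, 9, 11}  B3 = {1, 3, 7, 11}  B4 = {2, 3, 7, 11}  B5 = {2, 3, 5, 7}  B6 = {2, 3, 5, 10}  B7 = {0, 2, 5, 10}  B8 = {0, 4, 5, 10}  B9 = {0, 4, 6, 10}
Tree: B1–B2, B2–B3, B3–B4, B4–B5, B5–B6, B6–B7, B7–B8, B8–B9

The largest bag has 4 vertices, giving width 3; this decomposition certifies tw(G) ≤ 3. For the lower bound: the 4 vertex sets {1,8,9}, {11}, {7}, {2,3,5,10} are disjoint, each induces a connected subgraph, and every pair is joined by at least one edge of G. Contracting each set to a single vertex therefore yields K_{4} as a minor, and since treewidth is minor-monotone, tw(G) ≥ tw(K_{4}) = 3. Therefore the treewidth is 3.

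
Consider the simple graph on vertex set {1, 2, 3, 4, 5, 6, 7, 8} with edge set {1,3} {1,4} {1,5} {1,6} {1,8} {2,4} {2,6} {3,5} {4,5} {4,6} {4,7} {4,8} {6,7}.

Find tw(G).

2

A width-2 tree decomposition is:
Bags: B1 = {2, 4, 6}  B2 = {1, 4, 6}  B3 = {4, 6, 7}  B4 = {1, 4, 8}  B5 = {1, 4, 5}  B6 = {1, 3, 5}
Tree: B1–B2, B2–B3, B2–B4, B2–B5, B5–B6
The largest bag has 3 vertices, giving width 2; this decomposition certifies tw(G) ≤ 2. For the lower bound, the 3 vertices {1, 3, 5} are pairwise adjacent, and any tree decomposition puts a clique entirely inside one bag — forcing width ≥ 2. The upper and lower bounds meet at 2, so that is the treewidth.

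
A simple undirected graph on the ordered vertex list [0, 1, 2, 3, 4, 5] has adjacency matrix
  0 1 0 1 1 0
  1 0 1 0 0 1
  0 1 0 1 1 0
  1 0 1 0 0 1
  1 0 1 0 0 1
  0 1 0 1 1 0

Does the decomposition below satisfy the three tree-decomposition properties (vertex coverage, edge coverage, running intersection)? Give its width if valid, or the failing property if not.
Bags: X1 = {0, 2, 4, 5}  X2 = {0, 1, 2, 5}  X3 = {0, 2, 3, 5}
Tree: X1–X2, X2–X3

Yes; width 3.

Vertex coverage: the bags together contain {0, 1, 2, 3, 4, 5}, the full vertex set. Edge coverage: each edge of G has both endpoints in at least one bag. Running intersection: for every vertex, the bags containing it form a connected subtree. All three properties hold, so this is a valid tree decomposition of width max|bag| − 1 = 3, and hence tw(G) ≤ 3.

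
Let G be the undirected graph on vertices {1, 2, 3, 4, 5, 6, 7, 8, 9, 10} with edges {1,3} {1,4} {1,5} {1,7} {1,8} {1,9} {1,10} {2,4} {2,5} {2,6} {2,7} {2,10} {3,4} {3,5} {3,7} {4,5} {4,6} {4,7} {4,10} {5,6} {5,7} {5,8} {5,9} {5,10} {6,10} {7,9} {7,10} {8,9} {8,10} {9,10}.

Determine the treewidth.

A width-4 tree decomposition is:
Bags: B1 = {1, 4, 5, 7, 10}  B2 = {1, 5, 7, 9, 10}  B3 = {1, 5, 8, 9, 10}  B4 = {1, 3, 4, 5, 7}  B5 = {2, 4, 5, 7, 10}  B6 = {2, 4, 5, 6, 10}
Tree: B1–B2, B2–B3, B1–B4, B1–B5, B5–B6
Each bag holds 5 vertices, so the decomposition has width 4, which upper-bounds the treewidth. For the lower bound, the 5 vertices {1, 5, 8, 9, 10} are pairwise adjacent, and any tree decomposition puts a clique entirely inside one bag — forcing width ≥ 4. Hence tw(G) = 4 exactly.

4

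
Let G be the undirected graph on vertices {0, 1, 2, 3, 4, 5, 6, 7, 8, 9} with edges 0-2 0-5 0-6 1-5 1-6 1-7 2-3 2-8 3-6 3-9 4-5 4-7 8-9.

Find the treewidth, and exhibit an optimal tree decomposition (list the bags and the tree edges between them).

Treewidth 2.
One optimal decomposition is:
Bags: B1 = {3, 8, 9}  B2 = {2, 3, 8}  B3 = {2, 3, 6}  B4 = {0, 2, 6}  B5 = {0, 1, 6}  B6 = {0, 1, 5}  B7 = {1, 5, 7}  B8 = {4, 5, 7}
Tree: B1–B2, B2–B3, B3–B4, B4–B5, B5–B6, B6–B7, B7–B8

The largest bag has 3 vertices, giving width 2; this decomposition certifies tw(G) ≤ 2. Since 9–8–2–3–9 is a cycle in G, G is not acyclic. Forests are exactly the graphs of treewidth ≤ 1, so tw(G) ≥ 2. The upper and lower bounds meet at 2, so that is the treewidth.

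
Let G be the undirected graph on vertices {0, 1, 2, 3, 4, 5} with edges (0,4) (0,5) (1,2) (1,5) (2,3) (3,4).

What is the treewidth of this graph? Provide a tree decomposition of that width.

Each bag holds 3 vertices, so the decomposition has width 2, which upper-bounds the treewidth. For the lower bound, G contains the cycle 1–5–0–4–3–2–1, so G is not a forest; only forests have treewidth ≤ 1, hence tw(G) ≥ 2. Therefore the treewidth is 2.

Treewidth 2.
One optimal decomposition is:
Bags: B1 = {0, 1, 5}  B2 = {0, 1, 4}  B3 = {1, 3, 4}  B4 = {1, 2, 3}
Tree: B1–B2, B2–B3, B3–B4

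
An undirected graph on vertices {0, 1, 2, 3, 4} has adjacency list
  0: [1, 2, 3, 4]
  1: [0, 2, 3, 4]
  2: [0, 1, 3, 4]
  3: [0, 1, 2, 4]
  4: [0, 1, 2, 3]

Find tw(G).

A width-4 tree decomposition is:
Bags: B1 = {0, 1, 2, 3, 4}
Tree: (single bag)
A single bag containing all 5 vertices is trivially a valid decomposition of width 4. Conversely, {0, 1, 2, 3, 4} is a clique of size 5, and the vertices of any clique must share a bag in every tree decomposition; so some bag has ≥ 5 vertices and tw(G) ≥ 4. Therefore the treewidth is 4.

4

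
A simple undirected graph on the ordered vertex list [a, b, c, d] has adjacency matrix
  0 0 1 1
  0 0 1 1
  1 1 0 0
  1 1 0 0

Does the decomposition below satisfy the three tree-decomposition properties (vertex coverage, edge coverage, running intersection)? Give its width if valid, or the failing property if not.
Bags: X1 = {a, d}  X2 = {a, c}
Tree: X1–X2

No — vertex b appears in no bag.

A tree decomposition must satisfy three properties: every vertex lies in some bag; for every edge, both endpoints lie together in some bag; and for every vertex, the bags containing it form a connected subtree. Here vertex b appears in no bag, so the decomposition is invalid.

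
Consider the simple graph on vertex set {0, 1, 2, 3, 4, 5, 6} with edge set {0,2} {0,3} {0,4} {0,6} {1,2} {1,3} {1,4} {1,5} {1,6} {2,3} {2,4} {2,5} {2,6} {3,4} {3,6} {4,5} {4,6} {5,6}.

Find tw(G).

A width-4 tree decomposition is:
Bags: B1 = {1, 2, 4, 5, 6}  B2 = {1, 2, 3, 4, 6}  B3 = {0, 2, 3, 4, 6}
Tree: B1–B2, B2–B3
Each bag holds 5 vertices, so the decomposition has width 4, which upper-bounds the treewidth. For the lower bound, the 5 vertices {0, 2, 3, 4, 6} are pairwise adjacent, and any tree decomposition puts a clique entirely inside one bag — forcing width ≥ 4. Hence tw(G) = 4 exactly.

4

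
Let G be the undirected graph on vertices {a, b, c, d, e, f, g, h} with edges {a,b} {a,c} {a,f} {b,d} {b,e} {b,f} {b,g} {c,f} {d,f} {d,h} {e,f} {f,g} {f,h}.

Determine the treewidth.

A width-2 tree decomposition is:
Bags: B1 = {b, d, f}  B2 = {b, f, g}  B3 = {d, f, h}  B4 = {a, b, f}  B5 = {a, c, f}  B6 = {b, e, f}
Tree: B1–B2, B1–B3, B2–B4, B4–B5, B4–B6
Each bag holds 3 vertices, so the decomposition has width 2, which upper-bounds the treewidth. Conversely, {d, f, h} is a clique of size 3, and the vertices of any clique must share a bag in every tree decomposition; so some bag has ≥ 3 vertices and tw(G) ≥ 2. The upper and lower bounds meet at 2, so that is the treewidth.

2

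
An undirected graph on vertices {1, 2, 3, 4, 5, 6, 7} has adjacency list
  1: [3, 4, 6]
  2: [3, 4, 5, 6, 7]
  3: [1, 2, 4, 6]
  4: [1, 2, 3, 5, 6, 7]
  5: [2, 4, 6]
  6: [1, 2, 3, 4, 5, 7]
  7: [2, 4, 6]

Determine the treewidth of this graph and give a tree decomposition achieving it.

Every bag has size at most 4, so the width is 4 − 1 = 3 and tw(G) ≤ 3. For the lower bound, the 4 vertices {1, 3, 4, 6} are pairwise adjacent, and any tree decomposition puts a clique entirely inside one bag — forcing width ≥ 3. Combining the bounds, tw(G) = 3.

Treewidth 3.
Bags: B1 = {2, 3, 4, 6}  B2 = {2, 4, 5, 6}  B3 = {1, 3, 4, 6}  B4 = {2, 4, 6, 7}
Tree: B1–B2, B1–B3, B2–B4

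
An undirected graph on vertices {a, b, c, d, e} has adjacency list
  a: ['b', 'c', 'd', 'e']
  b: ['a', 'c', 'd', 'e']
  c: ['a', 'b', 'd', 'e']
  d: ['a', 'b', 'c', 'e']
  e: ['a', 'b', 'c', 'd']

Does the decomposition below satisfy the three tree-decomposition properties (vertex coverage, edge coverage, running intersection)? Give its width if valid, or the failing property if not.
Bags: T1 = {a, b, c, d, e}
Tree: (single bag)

Every vertex of G appears in some bag (union = {a, b, c, d, e}); every edge is covered by a bag; and for each vertex v the set of bags containing v is connected in the bag tree. The decomposition is therefore valid. The largest bag has 5 vertices, so the width is 4.

Yes; width 4.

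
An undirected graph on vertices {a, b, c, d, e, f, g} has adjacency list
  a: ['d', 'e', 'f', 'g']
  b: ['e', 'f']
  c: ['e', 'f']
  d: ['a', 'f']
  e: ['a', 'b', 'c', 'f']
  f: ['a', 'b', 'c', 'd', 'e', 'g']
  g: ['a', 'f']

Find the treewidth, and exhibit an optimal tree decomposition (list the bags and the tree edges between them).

Treewidth 2.
One optimal decomposition is:
Bags: B1 = {a, e, f}  B2 = {a, f, g}  B3 = {a, d, f}  B4 = {c, e, f}  B5 = {b, e, f}
Tree: B1–B2, B2–B3, B1–B4, B4–B5

Every bag has size at most 3, so the width is 3 − 1 = 2 and tw(G) ≤ 2. For the lower bound, the 3 vertices {c, e, f} are pairwise adjacent, and any tree decomposition puts a clique entirely inside one bag — forcing width ≥ 2. Combining the bounds, tw(G) = 2.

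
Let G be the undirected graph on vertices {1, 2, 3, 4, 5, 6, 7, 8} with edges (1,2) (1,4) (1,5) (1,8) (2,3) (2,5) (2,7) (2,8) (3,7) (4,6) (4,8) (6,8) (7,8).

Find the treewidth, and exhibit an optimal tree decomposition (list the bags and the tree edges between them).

Every bag has size at most 3, so the width is 3 − 1 = 2 and tw(G) ≤ 2. For the lower bound, the 3 vertices {1, 2, 8} are pairwise adjacent, and any tree decomposition puts a clique entirely inside one bag — forcing width ≥ 2. Combining the bounds, tw(G) = 2.

Treewidth 2.
One optimal decomposition is:
Bags: B1 = {1, 2, 8}  B2 = {1, 4, 8}  B3 = {4, 6, 8}  B4 = {2, 7, 8}  B5 = {1, 2, 5}  B6 = {2, 3, 7}
Tree: B1–B2, B2–B3, B1–B4, B1–B5, B4–B6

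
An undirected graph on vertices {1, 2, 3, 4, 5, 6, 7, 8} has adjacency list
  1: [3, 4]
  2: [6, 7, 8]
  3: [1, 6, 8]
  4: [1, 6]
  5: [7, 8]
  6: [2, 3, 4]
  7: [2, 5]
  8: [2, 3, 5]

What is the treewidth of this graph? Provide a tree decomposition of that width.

Every bag has size at most 3, so the width is 3 − 1 = 2 and tw(G) ≤ 2. Since 1–4–6–3–1 is a cycle in G, G is not acyclic. Forests are exactly the graphs of treewidth ≤ 1, so tw(G) ≥ 2. The upper and lower bounds meet at 2, so that is the treewidth.

Treewidth 2.
Bags: B1 = {1, 3, 4}  B2 = {3, 4, 6}  B3 = {3, 6, 8}  B4 = {2, 6, 8}  B5 = {2, 5, 8}  B6 = {2, 5, 7}
Tree: B1–B2, B2–B3, B3–B4, B4–B5, B5–B6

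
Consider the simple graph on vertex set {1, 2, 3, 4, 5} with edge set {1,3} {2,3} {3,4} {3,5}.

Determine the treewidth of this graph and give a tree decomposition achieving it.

The largest bag has 2 vertices, giving width 1; this decomposition certifies tw(G) ≤ 1. Since G has at least one edge (e.g. 5–3), it is not an edgeless graph, so tw(G) ≥ 1. Hence tw(G) = 1 exactly.

Treewidth 1.
Bags: B1 = {3, 5}  B2 = {1, 3}  B3 = {2, 3}  B4 = {3, 4}
Tree: B1–B2, B1–B3, B1–B4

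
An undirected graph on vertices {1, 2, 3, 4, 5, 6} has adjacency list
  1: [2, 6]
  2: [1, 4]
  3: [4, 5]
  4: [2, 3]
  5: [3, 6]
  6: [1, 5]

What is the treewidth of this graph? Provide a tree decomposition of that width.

Treewidth 2.
One optimal decomposition is:
Bags: B1 = {1, 2, 4}  B2 = {1, 3, 4}  B3 = {1, 3, 5}  B4 = {1, 5, 6}
Tree: B1–B2, B2–B3, B3–B4

Every bag has size at most 3, so the width is 3 − 1 = 2 and tw(G) ≤ 2. Since 1–2–4–3–5–6–1 is a cycle in G, G is not acyclic. Forests are exactly the graphs of treewidth ≤ 1, so tw(G) ≥ 2. Therefore the treewidth is 2.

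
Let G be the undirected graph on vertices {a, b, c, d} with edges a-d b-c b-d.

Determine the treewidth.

1

A width-1 tree decomposition is:
Bags: B1 = {b, d}  B2 = {a, d}  B3 = {b, c}
Tree: B1–B2, B1–B3
Each bag holds 2 vertices, so the decomposition has width 1, which upper-bounds the treewidth. Any graph with an edge has treewidth ≥ 1, and G has the edge d–b. The upper and lower bounds meet at 1, so that is the treewidth.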